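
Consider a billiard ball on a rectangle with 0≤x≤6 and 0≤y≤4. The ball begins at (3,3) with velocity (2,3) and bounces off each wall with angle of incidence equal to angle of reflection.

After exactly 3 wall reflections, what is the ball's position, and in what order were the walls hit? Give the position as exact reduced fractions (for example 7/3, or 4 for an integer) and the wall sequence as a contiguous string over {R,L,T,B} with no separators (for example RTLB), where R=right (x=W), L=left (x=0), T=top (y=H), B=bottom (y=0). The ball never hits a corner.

Final position: (17/3,0)
Wall sequence: TRB

1. t=1/3 → T at (11/3,4); v=(2,-3)
2. t=7/6 → R at (6,1/2); v=(-2,-3)
3. t=1/6 → B at (17/3,0); v=(-2,3)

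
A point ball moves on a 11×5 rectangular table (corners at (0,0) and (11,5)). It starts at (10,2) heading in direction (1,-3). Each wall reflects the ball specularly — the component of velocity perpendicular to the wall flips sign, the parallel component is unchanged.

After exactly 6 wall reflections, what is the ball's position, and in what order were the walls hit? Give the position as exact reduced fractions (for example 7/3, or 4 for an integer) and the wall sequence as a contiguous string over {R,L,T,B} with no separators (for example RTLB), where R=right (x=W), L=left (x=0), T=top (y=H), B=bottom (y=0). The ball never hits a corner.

Final position: (14/3,0)
Wall sequence: BRTBTB

1. t=2/3 → B at (32/3,0); v=(1,3)
2. t=1/3 → R at (11,1); v=(-1,3)
3. t=4/3 → T at (29/3,5); v=(-1,-3)
4. t=5/3 → B at (8,0); v=(-1,3)
5. t=5/3 → T at (19/3,5); v=(-1,-3)
6. t=5/3 → B at (14/3,0); v=(-1,3)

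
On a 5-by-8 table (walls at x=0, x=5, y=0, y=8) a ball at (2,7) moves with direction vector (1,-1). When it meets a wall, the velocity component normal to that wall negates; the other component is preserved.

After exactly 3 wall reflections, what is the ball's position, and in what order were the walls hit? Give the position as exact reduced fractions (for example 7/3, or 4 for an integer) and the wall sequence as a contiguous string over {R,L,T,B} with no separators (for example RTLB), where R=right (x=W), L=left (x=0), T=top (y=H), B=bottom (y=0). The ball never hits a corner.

1. t=3 → R at (5,4); v=(-1,-1)
2. t=4 → B at (1,0); v=(-1,1)
3. t=1 → L at (0,1); v=(1,1)

Final position: (0,1)
Wall sequence: RBL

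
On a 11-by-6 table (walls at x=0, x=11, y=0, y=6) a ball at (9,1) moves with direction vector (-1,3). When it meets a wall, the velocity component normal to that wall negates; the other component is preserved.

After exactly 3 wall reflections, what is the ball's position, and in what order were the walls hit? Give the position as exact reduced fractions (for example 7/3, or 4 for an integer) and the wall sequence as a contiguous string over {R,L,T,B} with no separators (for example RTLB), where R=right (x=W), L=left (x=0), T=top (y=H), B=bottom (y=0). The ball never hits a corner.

1. t=5/3 → T at (22/3,6); v=(-1,-3)
2. t=2 → B at (16/3,0); v=(-1,3)
3. t=2 → T at (10/3,6); v=(-1,-3)

Final position: (10/3,6)
Wall sequence: TBT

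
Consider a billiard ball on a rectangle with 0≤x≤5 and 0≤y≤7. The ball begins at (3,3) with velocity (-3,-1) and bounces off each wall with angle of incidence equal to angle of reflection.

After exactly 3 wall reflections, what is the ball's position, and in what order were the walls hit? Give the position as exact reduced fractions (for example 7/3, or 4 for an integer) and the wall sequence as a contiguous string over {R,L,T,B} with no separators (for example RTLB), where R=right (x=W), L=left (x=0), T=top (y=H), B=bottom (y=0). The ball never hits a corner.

1. t=1 → L at (0,2); v=(3,-1)
2. t=5/3 → R at (5,1/3); v=(-3,-1)
3. t=1/3 → B at (4,0); v=(-3,1)

Final position: (4,0)
Wall sequence: LRB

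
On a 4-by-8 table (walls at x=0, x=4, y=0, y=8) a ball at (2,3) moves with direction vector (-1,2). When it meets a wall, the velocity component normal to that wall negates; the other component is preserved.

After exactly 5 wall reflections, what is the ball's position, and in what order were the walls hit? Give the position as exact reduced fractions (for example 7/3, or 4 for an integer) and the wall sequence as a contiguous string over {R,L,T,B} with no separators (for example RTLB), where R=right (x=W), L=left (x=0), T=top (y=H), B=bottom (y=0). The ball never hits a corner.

Final position: (0,7)
Wall sequence: LTRBL

1. t=2 → L at (0,7); v=(1,2)
2. t=1/2 → T at (1/2,8); v=(1,-2)
3. t=7/2 → R at (4,1); v=(-1,-2)
4. t=1/2 → B at (7/2,0); v=(-1,2)
5. t=7/2 → L at (0,7); v=(1,2)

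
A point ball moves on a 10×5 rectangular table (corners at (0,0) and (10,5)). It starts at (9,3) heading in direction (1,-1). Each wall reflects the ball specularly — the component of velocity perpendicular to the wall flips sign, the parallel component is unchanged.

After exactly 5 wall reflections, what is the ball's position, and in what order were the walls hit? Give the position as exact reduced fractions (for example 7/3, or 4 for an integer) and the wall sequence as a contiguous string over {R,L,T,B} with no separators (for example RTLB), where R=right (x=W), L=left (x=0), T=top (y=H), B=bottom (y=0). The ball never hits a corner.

1. t=1 → R at (10,2); v=(-1,-1)
2. t=2 → B at (8,0); v=(-1,1)
3. t=5 → T at (3,5); v=(-1,-1)
4. t=3 → L at (0,2); v=(1,-1)
5. t=2 → B at (2,0); v=(1,1)

Final position: (2,0)
Wall sequence: RBTLB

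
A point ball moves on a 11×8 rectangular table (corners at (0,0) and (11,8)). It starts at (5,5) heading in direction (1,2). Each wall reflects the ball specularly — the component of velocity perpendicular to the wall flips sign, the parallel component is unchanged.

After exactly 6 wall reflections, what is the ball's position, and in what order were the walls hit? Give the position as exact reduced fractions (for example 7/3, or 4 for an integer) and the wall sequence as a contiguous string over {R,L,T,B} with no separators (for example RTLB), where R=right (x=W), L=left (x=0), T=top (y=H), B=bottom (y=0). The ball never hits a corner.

Final position: (0,7)
Wall sequence: TBRTBL

1. t=3/2 → T at (13/2,8); v=(1,-2)
2. t=4 → B at (21/2,0); v=(1,2)
3. t=1/2 → R at (11,1); v=(-1,2)
4. t=7/2 → T at (15/2,8); v=(-1,-2)
5. t=4 → B at (7/2,0); v=(-1,2)
6. t=7/2 → L at (0,7); v=(1,2)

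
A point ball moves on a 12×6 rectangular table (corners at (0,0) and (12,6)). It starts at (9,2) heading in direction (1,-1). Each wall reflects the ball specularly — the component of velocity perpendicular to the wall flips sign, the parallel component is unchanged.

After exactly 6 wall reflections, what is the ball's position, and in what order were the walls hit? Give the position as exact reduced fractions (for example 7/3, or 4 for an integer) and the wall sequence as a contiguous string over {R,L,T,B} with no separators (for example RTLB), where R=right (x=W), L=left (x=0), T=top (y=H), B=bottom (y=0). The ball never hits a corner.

Final position: (5,6)
Wall sequence: BRTBLT

1. t=2 → B at (11,0); v=(1,1)
2. t=1 → R at (12,1); v=(-1,1)
3. t=5 → T at (7,6); v=(-1,-1)
4. t=6 → B at (1,0); v=(-1,1)
5. t=1 → L at (0,1); v=(1,1)
6. t=5 → T at (5,6); v=(1,-1)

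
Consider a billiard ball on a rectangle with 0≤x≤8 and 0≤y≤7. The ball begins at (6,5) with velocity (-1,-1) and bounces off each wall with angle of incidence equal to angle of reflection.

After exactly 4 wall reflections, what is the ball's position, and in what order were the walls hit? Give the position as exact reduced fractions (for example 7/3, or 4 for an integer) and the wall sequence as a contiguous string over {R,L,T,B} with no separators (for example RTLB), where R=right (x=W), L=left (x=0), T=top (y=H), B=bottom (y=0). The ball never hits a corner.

Final position: (8,5)
Wall sequence: BLTR

1. t=5 → B at (1,0); v=(-1,1)
2. t=1 → L at (0,1); v=(1,1)
3. t=6 → T at (6,7); v=(1,-1)
4. t=2 → R at (8,5); v=(-1,-1)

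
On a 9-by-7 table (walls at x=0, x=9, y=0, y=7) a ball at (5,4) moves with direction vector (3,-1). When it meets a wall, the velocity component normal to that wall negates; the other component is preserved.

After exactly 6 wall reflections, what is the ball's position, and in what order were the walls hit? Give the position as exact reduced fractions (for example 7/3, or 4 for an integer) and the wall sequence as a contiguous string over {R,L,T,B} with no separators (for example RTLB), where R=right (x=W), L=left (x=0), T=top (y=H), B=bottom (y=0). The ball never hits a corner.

Final position: (2,7)
Wall sequence: RBLRLT

1. t=4/3 → R at (9,8/3); v=(-3,-1)
2. t=8/3 → B at (1,0); v=(-3,1)
3. t=1/3 → L at (0,1/3); v=(3,1)
4. t=3 → R at (9,10/3); v=(-3,1)
5. t=3 → L at (0,19/3); v=(3,1)
6. t=2/3 → T at (2,7); v=(3,-1)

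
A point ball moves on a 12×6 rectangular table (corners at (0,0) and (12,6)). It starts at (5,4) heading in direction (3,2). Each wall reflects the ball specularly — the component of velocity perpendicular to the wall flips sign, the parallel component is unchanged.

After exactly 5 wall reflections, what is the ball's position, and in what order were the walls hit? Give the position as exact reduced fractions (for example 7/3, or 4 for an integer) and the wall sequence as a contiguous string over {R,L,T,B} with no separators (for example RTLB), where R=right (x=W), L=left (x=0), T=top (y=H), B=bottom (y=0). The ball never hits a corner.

Final position: (2,6)
Wall sequence: TRBLT

1. t=1 → T at (8,6); v=(3,-2)
2. t=4/3 → R at (12,10/3); v=(-3,-2)
3. t=5/3 → B at (7,0); v=(-3,2)
4. t=7/3 → L at (0,14/3); v=(3,2)
5. t=2/3 → T at (2,6); v=(3,-2)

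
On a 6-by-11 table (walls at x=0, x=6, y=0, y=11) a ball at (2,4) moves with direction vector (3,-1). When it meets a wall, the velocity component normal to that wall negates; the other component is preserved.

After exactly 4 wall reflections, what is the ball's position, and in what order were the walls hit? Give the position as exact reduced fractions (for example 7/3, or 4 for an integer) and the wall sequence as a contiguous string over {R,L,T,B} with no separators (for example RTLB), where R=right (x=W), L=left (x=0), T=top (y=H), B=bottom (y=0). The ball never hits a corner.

Final position: (6,4/3)
Wall sequence: RLBR

1. t=4/3 → R at (6,8/3); v=(-3,-1)
2. t=2 → L at (0,2/3); v=(3,-1)
3. t=2/3 → B at (2,0); v=(3,1)
4. t=4/3 → R at (6,4/3); v=(-3,1)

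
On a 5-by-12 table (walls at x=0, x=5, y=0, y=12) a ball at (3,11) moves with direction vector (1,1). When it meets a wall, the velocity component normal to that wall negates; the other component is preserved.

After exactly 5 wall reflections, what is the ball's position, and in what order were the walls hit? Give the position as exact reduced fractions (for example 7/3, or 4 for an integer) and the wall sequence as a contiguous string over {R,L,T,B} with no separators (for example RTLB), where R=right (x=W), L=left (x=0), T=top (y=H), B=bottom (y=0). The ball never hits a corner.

1. t=1 → T at (4,12); v=(1,-1)
2. t=1 → R at (5,11); v=(-1,-1)
3. t=5 → L at (0,6); v=(1,-1)
4. t=5 → R at (5,1); v=(-1,-1)
5. t=1 → B at (4,0); v=(-1,1)

Final position: (4,0)
Wall sequence: TRLRB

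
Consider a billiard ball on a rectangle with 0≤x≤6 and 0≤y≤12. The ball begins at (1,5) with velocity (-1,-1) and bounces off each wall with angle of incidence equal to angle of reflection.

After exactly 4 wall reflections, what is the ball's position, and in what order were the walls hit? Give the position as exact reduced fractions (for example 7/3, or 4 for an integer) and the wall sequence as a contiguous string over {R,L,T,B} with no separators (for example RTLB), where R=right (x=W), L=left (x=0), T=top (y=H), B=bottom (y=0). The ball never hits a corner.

1. t=1 → L at (0,4); v=(1,-1)
2. t=4 → B at (4,0); v=(1,1)
3. t=2 → R at (6,2); v=(-1,1)
4. t=6 → L at (0,8); v=(1,1)

Final position: (0,8)
Wall sequence: LBRL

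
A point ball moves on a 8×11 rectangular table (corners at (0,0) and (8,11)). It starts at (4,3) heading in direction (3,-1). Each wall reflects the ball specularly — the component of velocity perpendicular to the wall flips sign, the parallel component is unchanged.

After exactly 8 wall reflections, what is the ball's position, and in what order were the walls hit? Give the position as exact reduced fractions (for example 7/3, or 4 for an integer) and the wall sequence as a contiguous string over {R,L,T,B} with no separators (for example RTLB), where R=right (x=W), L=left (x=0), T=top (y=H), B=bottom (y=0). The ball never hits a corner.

1. t=4/3 → R at (8,5/3); v=(-3,-1)
2. t=5/3 → B at (3,0); v=(-3,1)
3. t=1 → L at (0,1); v=(3,1)
4. t=8/3 → R at (8,11/3); v=(-3,1)
5. t=8/3 → L at (0,19/3); v=(3,1)
6. t=8/3 → R at (8,9); v=(-3,1)
7. t=2 → T at (2,11); v=(-3,-1)
8. t=2/3 → L at (0,31/3); v=(3,-1)

Final position: (0,31/3)
Wall sequence: RBLRLRTL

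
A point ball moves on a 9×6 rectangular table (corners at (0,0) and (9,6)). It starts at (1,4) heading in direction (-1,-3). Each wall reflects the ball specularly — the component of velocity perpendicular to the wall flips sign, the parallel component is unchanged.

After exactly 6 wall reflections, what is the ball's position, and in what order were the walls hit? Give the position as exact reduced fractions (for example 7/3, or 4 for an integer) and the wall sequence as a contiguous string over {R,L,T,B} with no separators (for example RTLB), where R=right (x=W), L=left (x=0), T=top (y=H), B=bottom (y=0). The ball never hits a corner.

1. t=1 → L at (0,1); v=(1,-3)
2. t=1/3 → B at (1/3,0); v=(1,3)
3. t=2 → T at (7/3,6); v=(1,-3)
4. t=2 → B at (13/3,0); v=(1,3)
5. t=2 → T at (19/3,6); v=(1,-3)
6. t=2 → B at (25/3,0); v=(1,3)

Final position: (25/3,0)
Wall sequence: LBTBTB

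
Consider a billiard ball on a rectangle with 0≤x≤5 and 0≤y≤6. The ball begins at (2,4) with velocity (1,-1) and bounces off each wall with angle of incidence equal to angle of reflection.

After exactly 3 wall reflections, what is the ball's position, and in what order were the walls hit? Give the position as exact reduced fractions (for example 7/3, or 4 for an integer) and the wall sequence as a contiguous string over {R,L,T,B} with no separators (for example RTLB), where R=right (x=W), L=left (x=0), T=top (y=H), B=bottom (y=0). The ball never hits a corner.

1. t=3 → R at (5,1); v=(-1,-1)
2. t=1 → B at (4,0); v=(-1,1)
3. t=4 → L at (0,4); v=(1,1)

Final position: (0,4)
Wall sequence: RBL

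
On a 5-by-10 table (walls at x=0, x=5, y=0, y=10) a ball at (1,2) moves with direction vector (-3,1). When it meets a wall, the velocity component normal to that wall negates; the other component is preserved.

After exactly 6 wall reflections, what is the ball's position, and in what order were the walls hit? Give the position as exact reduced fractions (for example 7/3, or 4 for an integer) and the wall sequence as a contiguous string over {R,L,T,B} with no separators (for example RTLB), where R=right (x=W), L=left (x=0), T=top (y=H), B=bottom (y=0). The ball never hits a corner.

Final position: (3,10)
Wall sequence: LRLRLT

1. t=1/3 → L at (0,7/3); v=(3,1)
2. t=5/3 → R at (5,4); v=(-3,1)
3. t=5/3 → L at (0,17/3); v=(3,1)
4. t=5/3 → R at (5,22/3); v=(-3,1)
5. t=5/3 → L at (0,9); v=(3,1)
6. t=1 → T at (3,10); v=(3,-1)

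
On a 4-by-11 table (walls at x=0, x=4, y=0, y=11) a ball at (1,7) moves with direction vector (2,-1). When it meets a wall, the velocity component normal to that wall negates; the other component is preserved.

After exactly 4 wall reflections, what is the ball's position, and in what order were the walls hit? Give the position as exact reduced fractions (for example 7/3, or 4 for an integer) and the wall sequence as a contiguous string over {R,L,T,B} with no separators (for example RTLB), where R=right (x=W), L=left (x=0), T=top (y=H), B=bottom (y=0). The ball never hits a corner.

Final position: (1,0)
Wall sequence: RLRB

1. t=3/2 → R at (4,11/2); v=(-2,-1)
2. t=2 → L at (0,7/2); v=(2,-1)
3. t=2 → R at (4,3/2); v=(-2,-1)
4. t=3/2 → B at (1,0); v=(-2,1)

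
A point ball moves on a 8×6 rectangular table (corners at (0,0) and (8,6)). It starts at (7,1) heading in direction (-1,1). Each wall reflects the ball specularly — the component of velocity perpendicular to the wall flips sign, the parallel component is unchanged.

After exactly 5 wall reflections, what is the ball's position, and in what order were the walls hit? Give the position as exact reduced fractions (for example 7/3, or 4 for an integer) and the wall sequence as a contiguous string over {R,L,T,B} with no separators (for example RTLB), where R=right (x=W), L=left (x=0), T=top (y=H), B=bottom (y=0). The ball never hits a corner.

Final position: (6,6)
Wall sequence: TLBRT

1. t=5 → T at (2,6); v=(-1,-1)
2. t=2 → L at (0,4); v=(1,-1)
3. t=4 → B at (4,0); v=(1,1)
4. t=4 → R at (8,4); v=(-1,1)
5. t=2 → T at (6,6); v=(-1,-1)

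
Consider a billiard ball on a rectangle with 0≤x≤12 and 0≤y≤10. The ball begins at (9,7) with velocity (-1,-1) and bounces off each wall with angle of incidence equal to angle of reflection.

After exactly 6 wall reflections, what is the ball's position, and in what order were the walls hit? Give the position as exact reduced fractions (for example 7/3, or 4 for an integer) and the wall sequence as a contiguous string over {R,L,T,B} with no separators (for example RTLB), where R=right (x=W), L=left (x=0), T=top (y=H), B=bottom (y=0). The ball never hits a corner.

Final position: (0,6)
Wall sequence: BLTRBL

1. t=7 → B at (2,0); v=(-1,1)
2. t=2 → L at (0,2); v=(1,1)
3. t=8 → T at (8,10); v=(1,-1)
4. t=4 → R at (12,6); v=(-1,-1)
5. t=6 → B at (6,0); v=(-1,1)
6. t=6 → L at (0,6); v=(1,1)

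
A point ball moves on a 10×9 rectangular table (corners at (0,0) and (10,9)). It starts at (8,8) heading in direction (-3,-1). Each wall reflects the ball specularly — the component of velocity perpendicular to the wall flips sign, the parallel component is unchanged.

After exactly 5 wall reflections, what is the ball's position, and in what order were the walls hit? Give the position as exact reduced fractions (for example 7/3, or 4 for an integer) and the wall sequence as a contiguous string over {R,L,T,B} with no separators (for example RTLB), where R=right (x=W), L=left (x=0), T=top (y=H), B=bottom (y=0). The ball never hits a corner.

1. t=8/3 → L at (0,16/3); v=(3,-1)
2. t=10/3 → R at (10,2); v=(-3,-1)
3. t=2 → B at (4,0); v=(-3,1)
4. t=4/3 → L at (0,4/3); v=(3,1)
5. t=10/3 → R at (10,14/3); v=(-3,1)

Final position: (10,14/3)
Wall sequence: LRBLR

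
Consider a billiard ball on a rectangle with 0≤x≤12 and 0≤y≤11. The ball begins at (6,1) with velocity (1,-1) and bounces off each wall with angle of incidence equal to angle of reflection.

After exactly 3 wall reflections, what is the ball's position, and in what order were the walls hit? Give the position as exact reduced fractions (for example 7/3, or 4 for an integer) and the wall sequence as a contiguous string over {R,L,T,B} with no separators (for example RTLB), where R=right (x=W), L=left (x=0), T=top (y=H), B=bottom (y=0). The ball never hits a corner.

1. t=1 → B at (7,0); v=(1,1)
2. t=5 → R at (12,5); v=(-1,1)
3. t=6 → T at (6,11); v=(-1,-1)

Final position: (6,11)
Wall sequence: BRT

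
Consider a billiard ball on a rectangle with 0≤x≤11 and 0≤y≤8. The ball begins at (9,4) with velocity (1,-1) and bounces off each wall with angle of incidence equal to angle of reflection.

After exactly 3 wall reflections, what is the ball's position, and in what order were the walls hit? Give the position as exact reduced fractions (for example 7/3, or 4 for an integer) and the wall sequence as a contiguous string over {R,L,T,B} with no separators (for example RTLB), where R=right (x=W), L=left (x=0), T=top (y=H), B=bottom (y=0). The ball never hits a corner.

1. t=2 → R at (11,2); v=(-1,-1)
2. t=2 → B at (9,0); v=(-1,1)
3. t=8 → T at (1,8); v=(-1,-1)

Final position: (1,8)
Wall sequence: RBT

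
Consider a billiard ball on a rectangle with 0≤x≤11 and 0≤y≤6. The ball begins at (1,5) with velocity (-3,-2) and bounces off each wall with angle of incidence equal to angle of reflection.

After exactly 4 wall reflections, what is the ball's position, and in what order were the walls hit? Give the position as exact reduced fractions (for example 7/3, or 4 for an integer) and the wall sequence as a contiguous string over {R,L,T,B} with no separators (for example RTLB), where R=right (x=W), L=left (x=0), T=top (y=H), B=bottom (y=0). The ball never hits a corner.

Final position: (13/2,6)
Wall sequence: LBRT

1. t=1/3 → L at (0,13/3); v=(3,-2)
2. t=13/6 → B at (13/2,0); v=(3,2)
3. t=3/2 → R at (11,3); v=(-3,2)
4. t=3/2 → T at (13/2,6); v=(-3,-2)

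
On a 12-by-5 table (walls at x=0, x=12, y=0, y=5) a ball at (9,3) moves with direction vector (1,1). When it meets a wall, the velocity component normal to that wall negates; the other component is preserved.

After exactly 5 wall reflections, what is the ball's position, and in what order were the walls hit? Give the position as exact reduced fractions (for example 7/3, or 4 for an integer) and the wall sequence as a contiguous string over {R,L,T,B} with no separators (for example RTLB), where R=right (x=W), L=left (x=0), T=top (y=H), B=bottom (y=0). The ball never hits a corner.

Final position: (0,2)
Wall sequence: TRBTL

1. t=2 → T at (11,5); v=(1,-1)
2. t=1 → R at (12,4); v=(-1,-1)
3. t=4 → B at (8,0); v=(-1,1)
4. t=5 → T at (3,5); v=(-1,-1)
5. t=3 → L at (0,2); v=(1,-1)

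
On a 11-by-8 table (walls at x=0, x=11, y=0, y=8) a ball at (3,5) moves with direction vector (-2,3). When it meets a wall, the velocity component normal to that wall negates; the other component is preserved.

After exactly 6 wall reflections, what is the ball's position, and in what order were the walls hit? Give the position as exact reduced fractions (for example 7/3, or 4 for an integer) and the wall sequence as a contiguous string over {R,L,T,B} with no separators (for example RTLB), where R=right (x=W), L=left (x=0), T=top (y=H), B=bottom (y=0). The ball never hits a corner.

Final position: (7,0)
Wall sequence: TLBTRB

1. t=1 → T at (1,8); v=(-2,-3)
2. t=1/2 → L at (0,13/2); v=(2,-3)
3. t=13/6 → B at (13/3,0); v=(2,3)
4. t=8/3 → T at (29/3,8); v=(2,-3)
5. t=2/3 → R at (11,6); v=(-2,-3)
6. t=2 → B at (7,0); v=(-2,3)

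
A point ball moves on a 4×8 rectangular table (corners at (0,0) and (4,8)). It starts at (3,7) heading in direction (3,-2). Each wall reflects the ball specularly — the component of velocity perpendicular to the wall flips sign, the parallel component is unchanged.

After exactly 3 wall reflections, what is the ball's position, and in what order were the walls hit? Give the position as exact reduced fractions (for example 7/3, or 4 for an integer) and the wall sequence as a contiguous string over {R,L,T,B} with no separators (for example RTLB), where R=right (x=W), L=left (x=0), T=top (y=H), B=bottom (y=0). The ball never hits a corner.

1. t=1/3 → R at (4,19/3); v=(-3,-2)
2. t=4/3 → L at (0,11/3); v=(3,-2)
3. t=4/3 → R at (4,1); v=(-3,-2)

Final position: (4,1)
Wall sequence: RLR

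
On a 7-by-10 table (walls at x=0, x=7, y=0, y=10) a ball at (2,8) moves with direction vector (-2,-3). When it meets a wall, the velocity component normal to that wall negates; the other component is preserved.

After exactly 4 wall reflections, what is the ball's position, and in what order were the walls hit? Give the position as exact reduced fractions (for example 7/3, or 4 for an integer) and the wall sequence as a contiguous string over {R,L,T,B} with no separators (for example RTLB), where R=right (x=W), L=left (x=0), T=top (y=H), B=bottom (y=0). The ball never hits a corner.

Final position: (4,10)
Wall sequence: LBRT

1. t=1 → L at (0,5); v=(2,-3)
2. t=5/3 → B at (10/3,0); v=(2,3)
3. t=11/6 → R at (7,11/2); v=(-2,3)
4. t=3/2 → T at (4,10); v=(-2,-3)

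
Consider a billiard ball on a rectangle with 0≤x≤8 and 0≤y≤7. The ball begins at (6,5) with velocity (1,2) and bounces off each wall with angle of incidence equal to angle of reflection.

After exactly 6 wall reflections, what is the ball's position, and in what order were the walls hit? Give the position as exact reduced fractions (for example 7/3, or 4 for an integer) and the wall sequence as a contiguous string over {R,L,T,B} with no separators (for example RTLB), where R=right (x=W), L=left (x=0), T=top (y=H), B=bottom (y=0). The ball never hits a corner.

Final position: (3/2,0)
Wall sequence: TRBTLB

1. t=1 → T at (7,7); v=(1,-2)
2. t=1 → R at (8,5); v=(-1,-2)
3. t=5/2 → B at (11/2,0); v=(-1,2)
4. t=7/2 → T at (2,7); v=(-1,-2)
5. t=2 → L at (0,3); v=(1,-2)
6. t=3/2 → B at (3/2,0); v=(1,2)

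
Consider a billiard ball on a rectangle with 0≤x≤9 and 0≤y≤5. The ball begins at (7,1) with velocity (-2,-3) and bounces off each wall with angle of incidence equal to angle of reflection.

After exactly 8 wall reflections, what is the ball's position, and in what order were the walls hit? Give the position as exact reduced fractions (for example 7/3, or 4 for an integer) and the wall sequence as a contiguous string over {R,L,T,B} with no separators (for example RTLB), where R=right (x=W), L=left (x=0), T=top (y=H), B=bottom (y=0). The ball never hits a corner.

1. t=1/3 → B at (19/3,0); v=(-2,3)
2. t=5/3 → T at (3,5); v=(-2,-3)
3. t=3/2 → L at (0,1/2); v=(2,-3)
4. t=1/6 → B at (1/3,0); v=(2,3)
5. t=5/3 → T at (11/3,5); v=(2,-3)
6. t=5/3 → B at (7,0); v=(2,3)
7. t=1 → R at (9,3); v=(-2,3)
8. t=2/3 → T at (23/3,5); v=(-2,-3)

Final position: (23/3,5)
Wall sequence: BTLBTBRT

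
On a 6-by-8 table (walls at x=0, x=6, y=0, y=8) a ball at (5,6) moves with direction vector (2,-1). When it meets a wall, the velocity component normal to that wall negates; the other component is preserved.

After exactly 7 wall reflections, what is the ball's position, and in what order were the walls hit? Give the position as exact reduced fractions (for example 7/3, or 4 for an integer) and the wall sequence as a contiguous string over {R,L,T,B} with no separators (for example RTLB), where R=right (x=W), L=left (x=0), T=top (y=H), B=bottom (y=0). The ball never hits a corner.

Final position: (3,8)
Wall sequence: RLBRLRT

1. t=1/2 → R at (6,11/2); v=(-2,-1)
2. t=3 → L at (0,5/2); v=(2,-1)
3. t=5/2 → B at (5,0); v=(2,1)
4. t=1/2 → R at (6,1/2); v=(-2,1)
5. t=3 → L at (0,7/2); v=(2,1)
6. t=3 → R at (6,13/2); v=(-2,1)
7. t=3/2 → T at (3,8); v=(-2,-1)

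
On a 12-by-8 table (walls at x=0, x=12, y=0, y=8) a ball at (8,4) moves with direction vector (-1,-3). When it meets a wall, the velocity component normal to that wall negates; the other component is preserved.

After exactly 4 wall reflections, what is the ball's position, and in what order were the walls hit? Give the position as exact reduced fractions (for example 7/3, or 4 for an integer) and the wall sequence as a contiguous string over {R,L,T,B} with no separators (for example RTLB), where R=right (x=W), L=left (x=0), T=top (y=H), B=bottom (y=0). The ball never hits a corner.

Final position: (0,4)
Wall sequence: BTBL

1. t=4/3 → B at (20/3,0); v=(-1,3)
2. t=8/3 → T at (4,8); v=(-1,-3)
3. t=8/3 → B at (4/3,0); v=(-1,3)
4. t=4/3 → L at (0,4); v=(1,3)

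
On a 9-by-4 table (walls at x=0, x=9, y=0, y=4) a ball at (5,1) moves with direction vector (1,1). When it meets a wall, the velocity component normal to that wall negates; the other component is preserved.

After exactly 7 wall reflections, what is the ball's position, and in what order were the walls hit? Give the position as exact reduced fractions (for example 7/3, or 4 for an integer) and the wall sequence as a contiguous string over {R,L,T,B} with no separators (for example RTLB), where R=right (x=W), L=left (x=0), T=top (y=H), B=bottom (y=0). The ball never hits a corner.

1. t=3 → T at (8,4); v=(1,-1)
2. t=1 → R at (9,3); v=(-1,-1)
3. t=3 → B at (6,0); v=(-1,1)
4. t=4 → T at (2,4); v=(-1,-1)
5. t=2 → L at (0,2); v=(1,-1)
6. t=2 → B at (2,0); v=(1,1)
7. t=4 → T at (6,4); v=(1,-1)

Final position: (6,4)
Wall sequence: TRBTLBT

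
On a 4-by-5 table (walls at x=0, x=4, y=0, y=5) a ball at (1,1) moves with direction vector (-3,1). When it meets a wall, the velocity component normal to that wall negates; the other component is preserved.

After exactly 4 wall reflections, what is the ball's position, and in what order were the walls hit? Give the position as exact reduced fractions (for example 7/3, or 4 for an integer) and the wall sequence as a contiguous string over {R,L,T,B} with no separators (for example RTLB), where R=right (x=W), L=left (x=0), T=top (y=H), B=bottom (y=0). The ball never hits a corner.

Final position: (3,5)
Wall sequence: LRLT

1. t=1/3 → L at (0,4/3); v=(3,1)
2. t=4/3 → R at (4,8/3); v=(-3,1)
3. t=4/3 → L at (0,4); v=(3,1)
4. t=1 → T at (3,5); v=(3,-1)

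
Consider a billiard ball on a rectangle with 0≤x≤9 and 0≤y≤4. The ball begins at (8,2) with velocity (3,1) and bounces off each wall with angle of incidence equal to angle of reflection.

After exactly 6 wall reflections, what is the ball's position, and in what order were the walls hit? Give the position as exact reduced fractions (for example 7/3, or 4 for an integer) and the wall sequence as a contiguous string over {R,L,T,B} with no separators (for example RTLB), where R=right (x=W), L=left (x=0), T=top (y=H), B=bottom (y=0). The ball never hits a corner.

1. t=1/3 → R at (9,7/3); v=(-3,1)
2. t=5/3 → T at (4,4); v=(-3,-1)
3. t=4/3 → L at (0,8/3); v=(3,-1)
4. t=8/3 → B at (8,0); v=(3,1)
5. t=1/3 → R at (9,1/3); v=(-3,1)
6. t=3 → L at (0,10/3); v=(3,1)

Final position: (0,10/3)
Wall sequence: RTLBRL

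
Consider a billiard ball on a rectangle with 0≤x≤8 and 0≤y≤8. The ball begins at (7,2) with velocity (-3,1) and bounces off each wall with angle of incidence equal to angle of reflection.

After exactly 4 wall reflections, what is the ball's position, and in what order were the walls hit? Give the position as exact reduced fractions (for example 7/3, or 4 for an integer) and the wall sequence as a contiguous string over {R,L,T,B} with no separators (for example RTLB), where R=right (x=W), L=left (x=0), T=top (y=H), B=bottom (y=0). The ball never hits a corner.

1. t=7/3 → L at (0,13/3); v=(3,1)
2. t=8/3 → R at (8,7); v=(-3,1)
3. t=1 → T at (5,8); v=(-3,-1)
4. t=5/3 → L at (0,19/3); v=(3,-1)

Final position: (0,19/3)
Wall sequence: LRTL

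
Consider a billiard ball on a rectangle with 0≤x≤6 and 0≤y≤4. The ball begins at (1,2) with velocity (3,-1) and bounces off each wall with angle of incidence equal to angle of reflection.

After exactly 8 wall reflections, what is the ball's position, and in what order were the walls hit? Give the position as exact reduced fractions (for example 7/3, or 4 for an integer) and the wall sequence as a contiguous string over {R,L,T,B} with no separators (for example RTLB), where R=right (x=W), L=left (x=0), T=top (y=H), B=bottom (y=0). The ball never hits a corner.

Final position: (5,0)
Wall sequence: RBLRTLRB

1. t=5/3 → R at (6,1/3); v=(-3,-1)
2. t=1/3 → B at (5,0); v=(-3,1)
3. t=5/3 → L at (0,5/3); v=(3,1)
4. t=2 → R at (6,11/3); v=(-3,1)
5. t=1/3 → T at (5,4); v=(-3,-1)
6. t=5/3 → L at (0,7/3); v=(3,-1)
7. t=2 → R at (6,1/3); v=(-3,-1)
8. t=1/3 → B at (5,0); v=(-3,1)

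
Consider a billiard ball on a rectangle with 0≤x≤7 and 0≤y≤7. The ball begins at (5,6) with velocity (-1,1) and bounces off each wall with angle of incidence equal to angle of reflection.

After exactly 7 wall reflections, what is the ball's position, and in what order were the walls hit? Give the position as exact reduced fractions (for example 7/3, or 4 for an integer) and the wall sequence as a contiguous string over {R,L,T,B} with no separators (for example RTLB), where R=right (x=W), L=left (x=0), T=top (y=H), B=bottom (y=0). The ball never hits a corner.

1. t=1 → T at (4,7); v=(-1,-1)
2. t=4 → L at (0,3); v=(1,-1)
3. t=3 → B at (3,0); v=(1,1)
4. t=4 → R at (7,4); v=(-1,1)
5. t=3 → T at (4,7); v=(-1,-1)
6. t=4 → L at (0,3); v=(1,-1)
7. t=3 → B at (3,0); v=(1,1)

Final position: (3,0)
Wall sequence: TLBRTLB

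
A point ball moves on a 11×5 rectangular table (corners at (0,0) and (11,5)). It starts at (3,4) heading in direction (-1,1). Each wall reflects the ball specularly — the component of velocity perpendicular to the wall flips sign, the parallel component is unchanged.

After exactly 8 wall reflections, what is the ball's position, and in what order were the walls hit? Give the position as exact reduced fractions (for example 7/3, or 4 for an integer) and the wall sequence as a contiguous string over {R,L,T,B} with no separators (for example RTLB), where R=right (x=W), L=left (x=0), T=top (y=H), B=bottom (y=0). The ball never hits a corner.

1. t=1 → T at (2,5); v=(-1,-1)
2. t=2 → L at (0,3); v=(1,-1)
3. t=3 → B at (3,0); v=(1,1)
4. t=5 → T at (8,5); v=(1,-1)
5. t=3 → R at (11,2); v=(-1,-1)
6. t=2 → B at (9,0); v=(-1,1)
7. t=5 → T at (4,5); v=(-1,-1)
8. t=4 → L at (0,1); v=(1,-1)

Final position: (0,1)
Wall sequence: TLBTRBTL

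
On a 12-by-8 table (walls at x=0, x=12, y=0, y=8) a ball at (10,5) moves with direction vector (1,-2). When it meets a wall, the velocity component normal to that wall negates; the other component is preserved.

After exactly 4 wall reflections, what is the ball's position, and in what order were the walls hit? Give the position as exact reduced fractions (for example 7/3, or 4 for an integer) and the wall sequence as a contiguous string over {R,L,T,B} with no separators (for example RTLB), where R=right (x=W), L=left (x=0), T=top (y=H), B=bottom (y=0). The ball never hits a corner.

Final position: (7/2,0)
Wall sequence: RBTB

1. t=2 → R at (12,1); v=(-1,-2)
2. t=1/2 → B at (23/2,0); v=(-1,2)
3. t=4 → T at (15/2,8); v=(-1,-2)
4. t=4 → B at (7/2,0); v=(-1,2)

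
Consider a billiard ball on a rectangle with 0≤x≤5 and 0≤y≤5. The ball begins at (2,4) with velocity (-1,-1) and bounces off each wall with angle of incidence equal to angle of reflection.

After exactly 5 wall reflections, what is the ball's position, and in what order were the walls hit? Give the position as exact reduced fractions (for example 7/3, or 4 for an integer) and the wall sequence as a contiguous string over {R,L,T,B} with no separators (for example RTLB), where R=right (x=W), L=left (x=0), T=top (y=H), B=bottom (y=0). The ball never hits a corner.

Final position: (0,2)
Wall sequence: LBRTL

1. t=2 → L at (0,2); v=(1,-1)
2. t=2 → B at (2,0); v=(1,1)
3. t=3 → R at (5,3); v=(-1,1)
4. t=2 → T at (3,5); v=(-1,-1)
5. t=3 → L at (0,2); v=(1,-1)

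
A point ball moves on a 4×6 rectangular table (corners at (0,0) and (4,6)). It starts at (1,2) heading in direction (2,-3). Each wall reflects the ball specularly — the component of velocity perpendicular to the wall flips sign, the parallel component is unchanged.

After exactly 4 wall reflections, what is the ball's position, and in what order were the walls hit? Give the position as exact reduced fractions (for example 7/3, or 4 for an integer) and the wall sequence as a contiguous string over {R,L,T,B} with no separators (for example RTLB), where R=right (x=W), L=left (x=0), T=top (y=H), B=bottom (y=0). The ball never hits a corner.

1. t=2/3 → B at (7/3,0); v=(2,3)
2. t=5/6 → R at (4,5/2); v=(-2,3)
3. t=7/6 → T at (5/3,6); v=(-2,-3)
4. t=5/6 → L at (0,7/2); v=(2,-3)

Final position: (0,7/2)
Wall sequence: BRTL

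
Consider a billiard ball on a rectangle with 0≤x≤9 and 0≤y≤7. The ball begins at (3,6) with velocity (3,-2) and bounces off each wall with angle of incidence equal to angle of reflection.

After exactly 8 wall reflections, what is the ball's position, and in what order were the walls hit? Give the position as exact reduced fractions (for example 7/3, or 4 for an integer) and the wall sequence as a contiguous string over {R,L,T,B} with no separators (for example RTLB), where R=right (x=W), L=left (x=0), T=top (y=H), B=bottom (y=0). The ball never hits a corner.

1. t=2 → R at (9,2); v=(-3,-2)
2. t=1 → B at (6,0); v=(-3,2)
3. t=2 → L at (0,4); v=(3,2)
4. t=3/2 → T at (9/2,7); v=(3,-2)
5. t=3/2 → R at (9,4); v=(-3,-2)
6. t=2 → B at (3,0); v=(-3,2)
7. t=1 → L at (0,2); v=(3,2)
8. t=5/2 → T at (15/2,7); v=(3,-2)

Final position: (15/2,7)
Wall sequence: RBLTRBLT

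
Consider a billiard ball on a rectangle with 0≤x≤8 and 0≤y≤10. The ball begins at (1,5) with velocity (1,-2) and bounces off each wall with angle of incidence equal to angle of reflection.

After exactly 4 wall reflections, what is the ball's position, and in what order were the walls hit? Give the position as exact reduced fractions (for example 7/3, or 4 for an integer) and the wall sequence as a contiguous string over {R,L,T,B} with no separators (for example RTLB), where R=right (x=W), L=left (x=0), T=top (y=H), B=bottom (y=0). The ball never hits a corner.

Final position: (5/2,0)
Wall sequence: BRTB

1. t=5/2 → B at (7/2,0); v=(1,2)
2. t=9/2 → R at (8,9); v=(-1,2)
3. t=1/2 → T at (15/2,10); v=(-1,-2)
4. t=5 → B at (5/2,0); v=(-1,2)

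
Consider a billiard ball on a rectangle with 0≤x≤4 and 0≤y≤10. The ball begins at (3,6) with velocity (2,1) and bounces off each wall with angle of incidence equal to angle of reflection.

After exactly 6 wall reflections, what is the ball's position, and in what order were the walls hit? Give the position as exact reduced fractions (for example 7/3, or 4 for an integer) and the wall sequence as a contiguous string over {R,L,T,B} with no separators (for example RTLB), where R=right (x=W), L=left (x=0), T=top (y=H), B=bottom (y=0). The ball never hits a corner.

1. t=1/2 → R at (4,13/2); v=(-2,1)
2. t=2 → L at (0,17/2); v=(2,1)
3. t=3/2 → T at (3,10); v=(2,-1)
4. t=1/2 → R at (4,19/2); v=(-2,-1)
5. t=2 → L at (0,15/2); v=(2,-1)
6. t=2 → R at (4,11/2); v=(-2,-1)

Final position: (4,11/2)
Wall sequence: RLTRLR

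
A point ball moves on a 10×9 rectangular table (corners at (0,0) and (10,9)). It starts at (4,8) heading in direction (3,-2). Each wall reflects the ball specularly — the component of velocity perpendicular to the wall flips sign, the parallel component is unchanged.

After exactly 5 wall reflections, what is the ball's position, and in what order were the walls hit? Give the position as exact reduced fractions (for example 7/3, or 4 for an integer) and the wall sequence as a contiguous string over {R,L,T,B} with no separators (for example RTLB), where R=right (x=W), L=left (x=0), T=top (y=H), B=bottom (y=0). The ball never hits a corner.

1. t=2 → R at (10,4); v=(-3,-2)
2. t=2 → B at (4,0); v=(-3,2)
3. t=4/3 → L at (0,8/3); v=(3,2)
4. t=19/6 → T at (19/2,9); v=(3,-2)
5. t=1/6 → R at (10,26/3); v=(-3,-2)

Final position: (10,26/3)
Wall sequence: RBLTR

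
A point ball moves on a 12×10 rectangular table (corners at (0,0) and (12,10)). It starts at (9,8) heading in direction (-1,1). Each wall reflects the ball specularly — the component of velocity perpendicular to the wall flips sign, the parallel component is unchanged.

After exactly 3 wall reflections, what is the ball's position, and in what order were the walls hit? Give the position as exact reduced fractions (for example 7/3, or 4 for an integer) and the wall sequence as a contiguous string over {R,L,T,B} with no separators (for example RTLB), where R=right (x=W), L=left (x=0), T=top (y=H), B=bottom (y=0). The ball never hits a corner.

Final position: (3,0)
Wall sequence: TLB

1. t=2 → T at (7,10); v=(-1,-1)
2. t=7 → L at (0,3); v=(1,-1)
3. t=3 → B at (3,0); v=(1,1)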